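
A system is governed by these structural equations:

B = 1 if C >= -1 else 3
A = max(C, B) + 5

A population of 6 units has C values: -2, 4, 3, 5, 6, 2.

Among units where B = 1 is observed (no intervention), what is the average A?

9

Observing B=1 restricts to units where B's equation naturally yields 1: C ∈ {4, 3, 5, 6, 2}. In that subpopulation A = 9, 8, 10, 11, 7, mean 9.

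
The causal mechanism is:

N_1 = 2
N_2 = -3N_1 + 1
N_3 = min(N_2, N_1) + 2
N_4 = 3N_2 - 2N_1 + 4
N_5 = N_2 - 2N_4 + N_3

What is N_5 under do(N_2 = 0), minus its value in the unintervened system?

do(N_2=0) replaces the equation N_2 = -3N_1 + 1 with the constant N_2 = 0.
N_3 = min(N_2, N_1) + 2  [with N_2=0, N_1=2]  = 2
N_4 = 3N_2 - 2N_1 + 4  [with N_2=0, N_1=2]  = 0
N_5 = N_2 - 2N_4 + N_3  [with N_2=0, N_4=0, N_3=2]  = 2
Without intervention: N_2 = -3N_1 + 1  [with N_1=2]  = -5; N_3 = min(N_2, N_1) + 2  [with N_2=-5, N_1=2]  = -3; N_4 = 3N_2 - 2N_1 + 4  [with N_2=-5, N_1=2]  = -15; N_5 = N_2 - 2N_4 + N_3  [with N_2=-5, N_4=-15, N_3=-3]  = 22.
Change = 2 − 22 = -20.

-20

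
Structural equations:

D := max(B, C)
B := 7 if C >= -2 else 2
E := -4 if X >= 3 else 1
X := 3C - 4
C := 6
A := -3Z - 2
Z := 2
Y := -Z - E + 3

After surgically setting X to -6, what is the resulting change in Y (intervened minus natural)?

Under do(X=-6), the mechanism X := 3C - 4 is discarded; X is fixed at -6.
E = -4 if X >= 3 else 1  [with X=-6]  = 1
Y = -Z - E + 3  [with Z=2, E=1]  = 0
Without intervention: X = 3C - 4  [with C=6]  = 14; E = -4 if X >= 3 else 1  [with X=14]  = -4; Y = -Z - E + 3  [with Z=2, E=-4]  = 5.
Change = 0 − 5 = -5.

-5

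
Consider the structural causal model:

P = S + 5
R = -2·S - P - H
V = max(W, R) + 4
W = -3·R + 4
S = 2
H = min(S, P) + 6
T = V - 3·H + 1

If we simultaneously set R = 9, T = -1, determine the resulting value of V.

The joint intervention fixes R = 9, T = -1, removing each variable's own equation.
W = -3·R + 4  [with R=9]  = -23
V = max(W, R) + 4  [with W=-23, R=9]  = 13

13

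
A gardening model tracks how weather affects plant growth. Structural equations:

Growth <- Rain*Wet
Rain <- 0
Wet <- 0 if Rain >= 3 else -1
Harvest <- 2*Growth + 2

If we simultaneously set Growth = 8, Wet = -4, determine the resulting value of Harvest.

The joint intervention fixes Growth = 8, Wet = -4, removing each variable's own equation.
Harvest = 2*Growth + 2  [with Growth=8]  = 18

18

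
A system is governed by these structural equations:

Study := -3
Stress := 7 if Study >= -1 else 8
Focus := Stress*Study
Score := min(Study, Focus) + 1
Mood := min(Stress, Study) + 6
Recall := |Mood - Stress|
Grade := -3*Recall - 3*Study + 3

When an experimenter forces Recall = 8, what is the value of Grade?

-12

Intervening sets Recall = 8 and removes its equation (Recall := |Mood - Stress|).
Grade = -3*Recall - 3*Study + 3  [with Recall=8, Study=-3]  = -12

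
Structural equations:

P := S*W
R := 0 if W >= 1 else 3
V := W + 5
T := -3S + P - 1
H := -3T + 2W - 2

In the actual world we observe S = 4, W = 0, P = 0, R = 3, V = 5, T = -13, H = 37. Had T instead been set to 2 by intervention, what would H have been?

-8

Intervening sets T = 2 and removes its equation (T := -3S + P - 1).
H = -3T + 2W - 2  [with T=2, W=0]  = -8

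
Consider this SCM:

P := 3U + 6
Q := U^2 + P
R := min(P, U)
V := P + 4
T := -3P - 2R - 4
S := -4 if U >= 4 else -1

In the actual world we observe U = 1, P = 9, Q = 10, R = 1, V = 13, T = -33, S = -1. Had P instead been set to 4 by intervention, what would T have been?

-18

Under do(P=4), the mechanism P := 3U + 6 is discarded; P is fixed at 4.
R = min(P, U)  [with P=4, U=1]  = 1
T = -3P - 2R - 4  [with P=4, R=1]  = -18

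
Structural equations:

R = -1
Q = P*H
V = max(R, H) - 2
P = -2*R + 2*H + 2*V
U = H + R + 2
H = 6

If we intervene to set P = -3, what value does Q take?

-18

Intervening sets P = -3 and removes its equation (P = -2*R + 2*H + 2*V).
Q = P*H  [with P=-3, H=6]  = -18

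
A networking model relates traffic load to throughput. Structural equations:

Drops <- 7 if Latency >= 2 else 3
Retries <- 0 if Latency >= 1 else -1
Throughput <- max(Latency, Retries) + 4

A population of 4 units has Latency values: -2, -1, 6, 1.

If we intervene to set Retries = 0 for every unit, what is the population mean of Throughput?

Under do(Retries=0), Retries's equation is replaced by Retries=0 for every unit. Per-unit Throughput: 4, 4, 10, 5. Mean = 5.75.

5.75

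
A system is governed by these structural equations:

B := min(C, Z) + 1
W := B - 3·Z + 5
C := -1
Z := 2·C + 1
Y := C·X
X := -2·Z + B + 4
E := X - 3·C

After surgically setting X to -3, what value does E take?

The intervention breaks the incoming arrows to X: X := -2·Z + B + 4 no longer applies, and X = -3.
E = X - 3·C  [with X=-3, C=-1]  = 0

0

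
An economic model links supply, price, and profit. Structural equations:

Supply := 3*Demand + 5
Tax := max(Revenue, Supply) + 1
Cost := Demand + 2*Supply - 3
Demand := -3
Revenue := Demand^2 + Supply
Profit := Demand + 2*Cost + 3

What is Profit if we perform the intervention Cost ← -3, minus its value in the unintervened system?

22

The intervention breaks the incoming arrows to Cost: Cost := Demand + 2*Supply - 3 no longer applies, and Cost = -3.
Profit = Demand + 2*Cost + 3  [with Demand=-3, Cost=-3]  = -6
Without intervention: Supply = 3*Demand + 5  [with Demand=-3]  = -4; Cost = Demand + 2*Supply - 3  [with Demand=-3, Supply=-4]  = -14; Profit = Demand + 2*Cost + 3  [with Demand=-3, Cost=-14]  = -28.
Change = -6 − (-28) = 22.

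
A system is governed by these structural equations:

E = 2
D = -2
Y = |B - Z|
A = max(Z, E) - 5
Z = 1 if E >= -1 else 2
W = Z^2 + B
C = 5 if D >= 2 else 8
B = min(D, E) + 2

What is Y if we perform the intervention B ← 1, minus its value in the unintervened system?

Intervening sets B = 1 and removes its equation (B = min(D, E) + 2).
Z = 1 if E >= -1 else 2  [with E=2]  = 1
Y = |B - Z|  [with B=1, Z=1]  = 0
Without intervention: Z = 1 if E >= -1 else 2  [with E=2]  = 1; B = min(D, E) + 2  [with D=-2, E=2]  = 0; Y = |B - Z|  [with B=0, Z=1]  = 1.
Change = 0 − 1 = -1.

-1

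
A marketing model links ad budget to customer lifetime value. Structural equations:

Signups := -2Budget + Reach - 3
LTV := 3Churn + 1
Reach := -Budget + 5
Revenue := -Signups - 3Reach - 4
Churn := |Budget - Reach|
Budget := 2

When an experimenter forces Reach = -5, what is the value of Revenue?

23

do(Reach=-5) replaces the equation Reach := -Budget + 5 with the constant Reach = -5.
Signups = -2Budget + Reach - 3  [with Budget=2, Reach=-5]  = -12
Revenue = -Signups - 3Reach - 4  [with Signups=-12, Reach=-5]  = 23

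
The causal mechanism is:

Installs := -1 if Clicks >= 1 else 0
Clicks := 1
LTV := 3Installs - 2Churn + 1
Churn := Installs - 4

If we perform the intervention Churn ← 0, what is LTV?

The intervention breaks the incoming arrows to Churn: Churn := Installs - 4 no longer applies, and Churn = 0.
Installs = -1 if Clicks >= 1 else 0  [with Clicks=1]  = -1
LTV = 3Installs - 2Churn + 1  [with Installs=-1, Churn=0]  = -2

-2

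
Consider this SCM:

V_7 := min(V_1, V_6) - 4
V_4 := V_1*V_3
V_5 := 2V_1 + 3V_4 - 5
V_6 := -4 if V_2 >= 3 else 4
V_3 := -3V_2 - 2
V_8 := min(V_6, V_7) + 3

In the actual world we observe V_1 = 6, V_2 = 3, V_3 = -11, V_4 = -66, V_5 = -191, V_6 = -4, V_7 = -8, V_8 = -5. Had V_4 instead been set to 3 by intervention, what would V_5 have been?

Intervening sets V_4 = 3 and removes its equation (V_4 := V_1*V_3).
V_5 = 2V_1 + 3V_4 - 5  [with V_1=6, V_4=3]  = 16

16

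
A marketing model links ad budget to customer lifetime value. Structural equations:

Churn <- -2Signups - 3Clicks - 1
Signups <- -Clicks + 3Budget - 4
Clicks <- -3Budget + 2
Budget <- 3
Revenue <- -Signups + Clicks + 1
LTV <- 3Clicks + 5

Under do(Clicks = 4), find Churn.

-15

Under do(Clicks=4), the mechanism Clicks <- -3Budget + 2 is discarded; Clicks is fixed at 4.
Signups = -Clicks + 3Budget - 4  [with Clicks=4, Budget=3]  = 1
Churn = -2Signups - 3Clicks - 1  [with Signups=1, Clicks=4]  = -15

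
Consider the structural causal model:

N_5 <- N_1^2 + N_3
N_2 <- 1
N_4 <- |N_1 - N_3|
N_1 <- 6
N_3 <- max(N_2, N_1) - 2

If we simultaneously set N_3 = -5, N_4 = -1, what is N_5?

Setting N_3 = -5, N_4 = -1 by intervention discards those variables' equations.
N_5 = N_1^2 + N_3  [with N_1=6, N_3=-5]  = 31

31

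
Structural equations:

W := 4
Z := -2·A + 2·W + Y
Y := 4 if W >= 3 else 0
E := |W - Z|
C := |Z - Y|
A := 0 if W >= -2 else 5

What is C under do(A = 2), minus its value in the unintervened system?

-4

Under do(A=2), the mechanism A := 0 if W >= -2 else 5 is discarded; A is fixed at 2.
Y = 4 if W >= 3 else 0  [with W=4]  = 4
Z = -2·A + 2·W + Y  [with A=2, W=4, Y=4]  = 8
C = |Z - Y|  [with Z=8, Y=4]  = 4
Without intervention: A = 0 if W >= -2 else 5  [with W=4]  = 0; Y = 4 if W >= 3 else 0  [with W=4]  = 4; Z = -2·A + 2·W + Y  [with A=0, W=4, Y=4]  = 12; C = |Z - Y|  [with Z=12, Y=4]  = 8.
Change = 4 − 8 = -4.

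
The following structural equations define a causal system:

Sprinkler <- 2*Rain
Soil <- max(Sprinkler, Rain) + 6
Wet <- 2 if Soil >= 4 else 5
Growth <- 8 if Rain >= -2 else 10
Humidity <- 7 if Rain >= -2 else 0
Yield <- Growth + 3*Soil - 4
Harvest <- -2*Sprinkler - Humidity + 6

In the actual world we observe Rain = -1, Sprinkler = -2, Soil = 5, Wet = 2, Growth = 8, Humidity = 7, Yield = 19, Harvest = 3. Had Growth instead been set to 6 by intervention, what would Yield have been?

17

Under do(Growth=6), the mechanism Growth <- 8 if Rain >= -2 else 10 is discarded; Growth is fixed at 6.
Sprinkler = 2*Rain  [with Rain=-1]  = -2
Soil = max(Sprinkler, Rain) + 6  [with Sprinkler=-2, Rain=-1]  = 5
Yield = Growth + 3*Soil - 4  [with Growth=6, Soil=5]  = 17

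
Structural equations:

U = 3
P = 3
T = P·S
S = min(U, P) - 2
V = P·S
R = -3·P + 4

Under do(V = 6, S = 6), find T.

18

The joint intervention fixes V = 6, S = 6, removing each variable's own equation.
T = P·S  [with P=3, S=6]  = 18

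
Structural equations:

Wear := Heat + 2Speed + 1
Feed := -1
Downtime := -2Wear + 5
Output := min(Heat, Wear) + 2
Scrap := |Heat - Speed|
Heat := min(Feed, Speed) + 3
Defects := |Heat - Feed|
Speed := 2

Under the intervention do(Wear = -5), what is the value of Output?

-3

The intervention breaks the incoming arrows to Wear: Wear := Heat + 2Speed + 1 no longer applies, and Wear = -5.
Heat = min(Feed, Speed) + 3  [with Feed=-1, Speed=2]  = 2
Output = min(Heat, Wear) + 2  [with Heat=2, Wear=-5]  = -3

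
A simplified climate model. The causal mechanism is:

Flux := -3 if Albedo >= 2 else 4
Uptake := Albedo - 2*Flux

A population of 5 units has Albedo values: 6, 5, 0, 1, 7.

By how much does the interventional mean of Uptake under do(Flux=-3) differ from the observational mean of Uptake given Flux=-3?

Under do(Flux=-3), Flux's equation is replaced by Flux=-3 for every unit. Per-unit Uptake: 12, 11, 6, 7, 13. Mean = 9.8.
Observing Flux=-3 restricts to units where Flux's equation naturally yields -3: Albedo ∈ {6, 5, 7}. In that subpopulation Uptake = 12, 11, 13, mean 12.
Difference = 9.8 − 12 = -2.2.

-2.2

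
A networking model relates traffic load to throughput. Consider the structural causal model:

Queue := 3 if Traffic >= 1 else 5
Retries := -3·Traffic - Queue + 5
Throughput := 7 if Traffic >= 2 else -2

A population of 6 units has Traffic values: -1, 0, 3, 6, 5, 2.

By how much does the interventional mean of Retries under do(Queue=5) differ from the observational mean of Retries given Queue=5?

-9

The intervention sets Queue=5 in all 6 units regardless of Traffic. Recomputing Retries per unit gives 3, 0, -9, -18, -15, -6; average -7.5.
Observing Queue=5 restricts to units where Queue's equation naturally yields 5: Traffic ∈ {-1, 0}. In that subpopulation Retries = 3, 0, mean 1.5.
Difference = -7.5 − 1.5 = -9.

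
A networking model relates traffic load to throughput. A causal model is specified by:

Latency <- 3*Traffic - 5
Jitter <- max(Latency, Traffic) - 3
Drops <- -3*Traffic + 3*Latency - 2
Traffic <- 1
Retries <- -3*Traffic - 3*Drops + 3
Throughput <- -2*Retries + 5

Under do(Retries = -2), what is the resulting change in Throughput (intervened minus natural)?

70

Under do(Retries=-2), the mechanism Retries <- -3*Traffic - 3*Drops + 3 is discarded; Retries is fixed at -2.
Throughput = -2*Retries + 5  [with Retries=-2]  = 9
Without intervention: Latency = 3*Traffic - 5  [with Traffic=1]  = -2; Drops = -3*Traffic + 3*Latency - 2  [with Traffic=1, Latency=-2]  = -11; Retries = -3*Traffic - 3*Drops + 3  [with Traffic=1, Drops=-11]  = 33; Throughput = -2*Retries + 5  [with Retries=33]  = -61.
Change = 9 − (-61) = 70.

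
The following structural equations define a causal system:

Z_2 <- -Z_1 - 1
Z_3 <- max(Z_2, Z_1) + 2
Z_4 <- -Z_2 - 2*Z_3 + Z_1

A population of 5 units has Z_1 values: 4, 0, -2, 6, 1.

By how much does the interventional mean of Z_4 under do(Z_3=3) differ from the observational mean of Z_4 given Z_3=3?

4.6

Every unit gets Z_3=3 under the intervention. Z_4 values become 3, -5, -9, 7, -3; E[Z_4|do(Z_3=3)] = -1.4.
E[Z_4|Z_3=3] averages over only the 2 units with Z_3=3 (Z_1 = -2, 1): Z_4 = -9, -3, mean -6.
Difference = -1.4 − (-6) = 4.6.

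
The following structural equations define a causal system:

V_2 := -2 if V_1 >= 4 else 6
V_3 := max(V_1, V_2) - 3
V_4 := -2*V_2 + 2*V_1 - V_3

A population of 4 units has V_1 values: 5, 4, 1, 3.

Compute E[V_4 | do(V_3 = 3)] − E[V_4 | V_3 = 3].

10.5

Under do(V_3=3), V_3's equation is replaced by V_3=3 for every unit. Per-unit V_4: 11, 9, -13, -9. Mean = -0.5.
E[V_4|V_3=3] averages over only the 2 units with V_3=3 (V_1 = 1, 3): V_4 = -13, -9, mean -11.
Difference = -0.5 − (-11) = 10.5.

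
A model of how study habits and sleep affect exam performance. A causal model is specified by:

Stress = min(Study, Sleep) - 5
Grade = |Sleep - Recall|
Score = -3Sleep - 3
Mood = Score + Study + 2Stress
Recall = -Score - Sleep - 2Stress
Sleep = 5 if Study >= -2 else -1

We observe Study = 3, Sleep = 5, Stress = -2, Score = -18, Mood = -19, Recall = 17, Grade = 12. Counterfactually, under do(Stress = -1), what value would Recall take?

15

The intervention breaks the incoming arrows to Stress: Stress = min(Study, Sleep) - 5 no longer applies, and Stress = -1.
Sleep = 5 if Study >= -2 else -1  [with Study=3]  = 5
Score = -3Sleep - 3  [with Sleep=5]  = -18
Recall = -Score - Sleep - 2Stress  [with Score=-18, Sleep=5, Stress=-1]  = 15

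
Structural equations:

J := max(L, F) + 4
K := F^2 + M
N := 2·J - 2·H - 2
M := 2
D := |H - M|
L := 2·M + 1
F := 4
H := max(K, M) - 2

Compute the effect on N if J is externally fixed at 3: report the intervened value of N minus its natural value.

-12

Intervening sets J = 3 and removes its equation (J := max(L, F) + 4).
K = F^2 + M  [with F=4, M=2]  = 18
H = max(K, M) - 2  [with K=18, M=2]  = 16
N = 2·J - 2·H - 2  [with J=3, H=16]  = -28
Without intervention: K = F^2 + M  [with F=4, M=2]  = 18; H = max(K, M) - 2  [with K=18, M=2]  = 16; L = 2·M + 1  [with M=2]  = 5; J = max(L, F) + 4  [with L=5, F=4]  = 9; N = 2·J - 2·H - 2  [with J=9, H=16]  = -16.
Change = -28 − (-16) = -12.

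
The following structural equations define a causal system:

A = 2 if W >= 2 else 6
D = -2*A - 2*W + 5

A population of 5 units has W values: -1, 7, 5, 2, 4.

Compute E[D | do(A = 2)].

Under do(A=2), A's equation is replaced by A=2 for every unit. Per-unit D: 3, -13, -9, -3, -7. Mean = -5.8.

-5.8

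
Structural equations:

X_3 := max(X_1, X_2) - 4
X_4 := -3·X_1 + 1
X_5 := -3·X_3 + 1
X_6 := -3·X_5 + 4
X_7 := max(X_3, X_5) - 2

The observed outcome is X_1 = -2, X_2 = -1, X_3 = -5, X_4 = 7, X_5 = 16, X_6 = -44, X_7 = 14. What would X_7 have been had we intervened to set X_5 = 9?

Under do(X_5=9), the mechanism X_5 := -3·X_3 + 1 is discarded; X_5 is fixed at 9.
X_3 = max(X_1, X_2) - 4  [with X_1=-2, X_2=-1]  = -5
X_7 = max(X_3, X_5) - 2  [with X_3=-5, X_5=9]  = 7

7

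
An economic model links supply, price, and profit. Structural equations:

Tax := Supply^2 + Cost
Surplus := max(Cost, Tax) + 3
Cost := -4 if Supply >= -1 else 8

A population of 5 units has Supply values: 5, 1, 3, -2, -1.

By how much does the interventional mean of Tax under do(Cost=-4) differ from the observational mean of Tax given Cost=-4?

Under do(Cost=-4), Cost's equation is replaced by Cost=-4 for every unit. Per-unit Tax: 21, -3, 5, 0, -3. Mean = 4.
E[Tax|Cost=-4] averages over only the 4 units with Cost=-4 (Supply = 5, 1, 3, -1): Tax = 21, -3, 5, -3, mean 5.
Difference = 4 − 5 = -1.

-1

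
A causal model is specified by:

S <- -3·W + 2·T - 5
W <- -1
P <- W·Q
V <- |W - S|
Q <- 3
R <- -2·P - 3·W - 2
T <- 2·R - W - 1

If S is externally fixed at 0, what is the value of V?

Intervening sets S = 0 and removes its equation (S <- -3·W + 2·T - 5).
V = |W - S|  [with W=-1, S=0]  = 1

1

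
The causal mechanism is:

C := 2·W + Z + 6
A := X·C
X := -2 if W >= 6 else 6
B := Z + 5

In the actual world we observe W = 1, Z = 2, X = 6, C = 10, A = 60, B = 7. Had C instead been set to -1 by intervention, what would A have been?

-6

Intervening sets C = -1 and removes its equation (C := 2·W + Z + 6).
X = -2 if W >= 6 else 6  [with W=1]  = 6
A = X·C  [with X=6, C=-1]  = -6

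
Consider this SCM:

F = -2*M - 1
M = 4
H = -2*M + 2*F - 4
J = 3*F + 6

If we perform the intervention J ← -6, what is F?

-9

The intervention breaks the incoming arrows to J: J = 3*F + 6 no longer applies, and J = -6.
Since F is not a descendant of the intervened variable, it is unaffected.
F = -2*M - 1  [with M=4]  = -9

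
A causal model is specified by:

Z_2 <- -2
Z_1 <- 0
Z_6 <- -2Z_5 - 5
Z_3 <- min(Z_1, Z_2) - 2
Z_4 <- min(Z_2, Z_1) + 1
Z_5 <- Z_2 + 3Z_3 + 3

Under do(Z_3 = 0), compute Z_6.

-7

The intervention breaks the incoming arrows to Z_3: Z_3 <- min(Z_1, Z_2) - 2 no longer applies, and Z_3 = 0.
Z_5 = Z_2 + 3Z_3 + 3  [with Z_2=-2, Z_3=0]  = 1
Z_6 = -2Z_5 - 5  [with Z_5=1]  = -7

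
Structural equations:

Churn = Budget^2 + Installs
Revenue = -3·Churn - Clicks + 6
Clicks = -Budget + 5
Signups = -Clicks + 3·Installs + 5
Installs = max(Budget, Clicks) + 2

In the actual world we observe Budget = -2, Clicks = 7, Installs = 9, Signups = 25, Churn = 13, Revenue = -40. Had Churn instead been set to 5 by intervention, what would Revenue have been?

The intervention breaks the incoming arrows to Churn: Churn = Budget^2 + Installs no longer applies, and Churn = 5.
Clicks = -Budget + 5  [with Budget=-2]  = 7
Revenue = -3·Churn - Clicks + 6  [with Churn=5, Clicks=7]  = -16

-16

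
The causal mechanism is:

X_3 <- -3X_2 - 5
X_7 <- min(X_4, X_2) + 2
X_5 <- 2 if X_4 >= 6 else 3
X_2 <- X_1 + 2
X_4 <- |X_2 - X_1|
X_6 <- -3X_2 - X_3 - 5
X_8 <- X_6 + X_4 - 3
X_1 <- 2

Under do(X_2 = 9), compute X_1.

2

Under do(X_2=9), the mechanism X_2 <- X_1 + 2 is discarded; X_2 is fixed at 9.
X_1 is not downstream of the intervention, so its value is determined by the original equations.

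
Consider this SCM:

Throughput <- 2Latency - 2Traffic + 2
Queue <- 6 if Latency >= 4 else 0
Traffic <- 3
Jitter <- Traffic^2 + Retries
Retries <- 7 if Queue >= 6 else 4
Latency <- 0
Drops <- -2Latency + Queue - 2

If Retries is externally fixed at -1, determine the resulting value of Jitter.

The intervention breaks the incoming arrows to Retries: Retries <- 7 if Queue >= 6 else 4 no longer applies, and Retries = -1.
Jitter = Traffic^2 + Retries  [with Traffic=3, Retries=-1]  = 8

8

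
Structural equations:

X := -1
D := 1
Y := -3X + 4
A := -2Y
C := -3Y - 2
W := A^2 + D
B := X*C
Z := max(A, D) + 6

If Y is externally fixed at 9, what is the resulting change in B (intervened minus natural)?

6

The intervention breaks the incoming arrows to Y: Y := -3X + 4 no longer applies, and Y = 9.
C = -3Y - 2  [with Y=9]  = -29
B = X*C  [with X=-1, C=-29]  = 29
Without intervention: Y = -3X + 4  [with X=-1]  = 7; C = -3Y - 2  [with Y=7]  = -23; B = X*C  [with X=-1, C=-23]  = 23.
Change = 29 − 23 = 6.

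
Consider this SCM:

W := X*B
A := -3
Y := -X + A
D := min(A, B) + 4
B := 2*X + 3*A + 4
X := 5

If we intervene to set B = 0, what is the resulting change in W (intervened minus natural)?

Intervening sets B = 0 and removes its equation (B := 2*X + 3*A + 4).
W = X*B  [with X=5, B=0]  = 0
Without intervention: B = 2*X + 3*A + 4  [with X=5, A=-3]  = 5; W = X*B  [with X=5, B=5]  = 25.
Change = 0 − 25 = -25.

-25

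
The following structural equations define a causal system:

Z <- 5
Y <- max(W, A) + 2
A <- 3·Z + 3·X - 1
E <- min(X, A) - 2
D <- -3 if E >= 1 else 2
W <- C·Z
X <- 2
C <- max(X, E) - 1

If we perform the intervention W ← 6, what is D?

2

Intervening sets W = 6 and removes its equation (W <- C·Z).
No directed path runs from W to D, so D keeps its natural value.
A = 3·Z + 3·X - 1  [with Z=5, X=2]  = 20
E = min(X, A) - 2  [with X=2, A=20]  = 0
D = -3 if E >= 1 else 2  [with E=0]  = 2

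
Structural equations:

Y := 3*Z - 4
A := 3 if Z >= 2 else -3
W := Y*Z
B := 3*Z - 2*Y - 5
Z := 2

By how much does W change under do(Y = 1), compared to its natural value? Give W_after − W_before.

do(Y=1) replaces the equation Y := 3*Z - 4 with the constant Y = 1.
W = Y*Z  [with Y=1, Z=2]  = 2
Without intervention: Y = 3*Z - 4  [with Z=2]  = 2; W = Y*Z  [with Y=2, Z=2]  = 4.
Change = 2 − 4 = -2.

-2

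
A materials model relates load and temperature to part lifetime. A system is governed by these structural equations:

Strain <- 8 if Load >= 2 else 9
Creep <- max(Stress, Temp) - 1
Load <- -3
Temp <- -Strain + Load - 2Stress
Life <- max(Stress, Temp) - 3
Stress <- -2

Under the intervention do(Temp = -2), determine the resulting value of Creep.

-3

Intervening sets Temp = -2 and removes its equation (Temp <- -Strain + Load - 2Stress).
Creep = max(Stress, Temp) - 1  [with Stress=-2, Temp=-2]  = -3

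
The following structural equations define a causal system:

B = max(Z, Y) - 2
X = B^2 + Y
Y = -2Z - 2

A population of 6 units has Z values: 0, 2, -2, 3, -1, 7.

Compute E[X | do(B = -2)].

-1

Every unit gets B=-2 under the intervention. X values become 2, -2, 6, -4, 4, -12; E[X|do(B=-2)] = -1.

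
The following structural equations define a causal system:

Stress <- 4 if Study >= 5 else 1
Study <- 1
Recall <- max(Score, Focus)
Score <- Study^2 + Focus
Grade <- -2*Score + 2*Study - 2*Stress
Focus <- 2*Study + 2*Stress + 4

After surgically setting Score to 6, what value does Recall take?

8

Intervening sets Score = 6 and removes its equation (Score <- Study^2 + Focus).
Stress = 4 if Study >= 5 else 1  [with Study=1]  = 1
Focus = 2*Study + 2*Stress + 4  [with Study=1, Stress=1]  = 8
Recall = max(Score, Focus)  [with Score=6, Focus=8]  = 8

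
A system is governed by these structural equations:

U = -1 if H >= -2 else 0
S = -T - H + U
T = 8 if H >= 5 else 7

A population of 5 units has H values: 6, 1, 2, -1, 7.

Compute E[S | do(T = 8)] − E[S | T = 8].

do(T=8) breaks T's dependence on H. With T=8 fixed, S across the units is -15, -10, -11, -8, -16, mean -12.
E[S|T=8] averages over only the 2 units with T=8 (H = 6, 7): S = -15, -16, mean -15.5.
Difference = -12 − (-15.5) = 3.5.

3.5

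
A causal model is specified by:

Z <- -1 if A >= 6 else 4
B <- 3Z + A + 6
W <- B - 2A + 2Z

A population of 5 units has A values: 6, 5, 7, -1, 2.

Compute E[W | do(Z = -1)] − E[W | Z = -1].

do(Z=-1) breaks Z's dependence on A. With Z=-1 fixed, W across the units is -5, -4, -6, 2, -1, mean -2.8.
E[W|Z=-1] averages over only the 2 units with Z=-1 (A = 6, 7): W = -5, -6, mean -5.5.
Difference = -2.8 − (-5.5) = 2.7.

2.7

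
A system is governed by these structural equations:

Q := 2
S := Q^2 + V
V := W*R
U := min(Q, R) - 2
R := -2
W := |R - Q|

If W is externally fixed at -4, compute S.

do(W=-4) replaces the equation W := |R - Q| with the constant W = -4.
V = W*R  [with W=-4, R=-2]  = 8
S = Q^2 + V  [with Q=2, V=8]  = 12

12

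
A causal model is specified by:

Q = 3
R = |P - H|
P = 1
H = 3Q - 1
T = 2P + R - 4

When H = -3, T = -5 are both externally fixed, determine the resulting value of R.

The joint intervention fixes H = -3, T = -5, removing each variable's own equation.
R = |P - H|  [with P=1, H=-3]  = 4

4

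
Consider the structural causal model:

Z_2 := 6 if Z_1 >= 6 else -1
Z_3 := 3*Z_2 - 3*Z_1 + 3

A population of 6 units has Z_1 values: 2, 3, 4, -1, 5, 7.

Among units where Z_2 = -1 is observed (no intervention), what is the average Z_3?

E[Z_3|Z_2=-1] averages over only the 5 units with Z_2=-1 (Z_1 = 2, 3, 4, -1, 5): Z_3 = -6, -9, -12, 3, -15, mean -7.8.

-7.8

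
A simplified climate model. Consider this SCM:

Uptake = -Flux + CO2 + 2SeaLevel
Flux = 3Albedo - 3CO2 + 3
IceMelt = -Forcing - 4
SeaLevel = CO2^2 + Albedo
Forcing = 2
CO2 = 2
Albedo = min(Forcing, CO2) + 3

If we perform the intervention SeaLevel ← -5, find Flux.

The intervention breaks the incoming arrows to SeaLevel: SeaLevel = CO2^2 + Albedo no longer applies, and SeaLevel = -5.
Since Flux is not a descendant of the intervened variable, it is unaffected.
Albedo = min(Forcing, CO2) + 3  [with Forcing=2, CO2=2]  = 5
Flux = 3Albedo - 3CO2 + 3  [with Albedo=5, CO2=2]  = 12

12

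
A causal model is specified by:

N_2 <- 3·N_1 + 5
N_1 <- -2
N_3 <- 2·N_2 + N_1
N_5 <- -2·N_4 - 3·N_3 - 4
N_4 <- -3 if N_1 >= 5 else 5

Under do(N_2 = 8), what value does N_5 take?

do(N_2=8) replaces the equation N_2 <- 3·N_1 + 5 with the constant N_2 = 8.
N_3 = 2·N_2 + N_1  [with N_2=8, N_1=-2]  = 14
N_4 = -3 if N_1 >= 5 else 5  [with N_1=-2]  = 5
N_5 = -2·N_4 - 3·N_3 - 4  [with N_4=5, N_3=14]  = -56

-56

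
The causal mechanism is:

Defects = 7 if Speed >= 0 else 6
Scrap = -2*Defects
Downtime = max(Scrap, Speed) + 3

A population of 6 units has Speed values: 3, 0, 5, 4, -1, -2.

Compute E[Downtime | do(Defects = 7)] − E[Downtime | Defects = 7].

-1.5

do(Defects=7) breaks Defects's dependence on Speed. With Defects=7 fixed, Downtime across the units is 6, 3, 8, 7, 2, 1, mean 4.5.
Conditioning on Defects=7 selects the 4 unit(s) with Speed ∈ {3, 0, 5, 4}. Their Downtime values: 6, 3, 8, 7. Mean = 6.
Difference = 4.5 − 6 = -1.5.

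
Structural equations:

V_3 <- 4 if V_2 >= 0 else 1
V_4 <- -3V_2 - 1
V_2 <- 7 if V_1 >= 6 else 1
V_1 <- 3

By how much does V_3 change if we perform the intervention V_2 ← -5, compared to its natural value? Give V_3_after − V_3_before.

-3

The intervention breaks the incoming arrows to V_2: V_2 <- 7 if V_1 >= 6 else 1 no longer applies, and V_2 = -5.
V_3 = 4 if V_2 >= 0 else 1  [with V_2=-5]  = 1
Without intervention: V_2 = 7 if V_1 >= 6 else 1  [with V_1=3]  = 1; V_3 = 4 if V_2 >= 0 else 1  [with V_2=1]  = 4.
Change = 1 − 4 = -3.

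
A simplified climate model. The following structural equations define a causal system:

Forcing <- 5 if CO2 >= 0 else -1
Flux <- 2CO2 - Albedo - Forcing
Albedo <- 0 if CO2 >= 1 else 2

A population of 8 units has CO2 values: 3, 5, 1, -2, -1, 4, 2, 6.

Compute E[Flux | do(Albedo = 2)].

The intervention sets Albedo=2 in all 8 units regardless of CO2. Recomputing Flux per unit gives -1, 3, -5, -5, -3, 1, -3, 5; average -1.

-1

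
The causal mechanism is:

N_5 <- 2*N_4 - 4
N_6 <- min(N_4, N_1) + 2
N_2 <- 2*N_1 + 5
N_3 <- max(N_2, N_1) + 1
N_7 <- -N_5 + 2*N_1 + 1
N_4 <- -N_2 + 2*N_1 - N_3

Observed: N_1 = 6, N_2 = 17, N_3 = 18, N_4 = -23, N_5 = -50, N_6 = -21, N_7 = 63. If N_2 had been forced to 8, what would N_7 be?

27

Under do(N_2=8), the mechanism N_2 <- 2*N_1 + 5 is discarded; N_2 is fixed at 8.
N_3 = max(N_2, N_1) + 1  [with N_2=8, N_1=6]  = 9
N_4 = -N_2 + 2*N_1 - N_3  [with N_2=8, N_1=6, N_3=9]  = -5
N_5 = 2*N_4 - 4  [with N_4=-5]  = -14
N_7 = -N_5 + 2*N_1 + 1  [with N_5=-14, N_1=6]  = 27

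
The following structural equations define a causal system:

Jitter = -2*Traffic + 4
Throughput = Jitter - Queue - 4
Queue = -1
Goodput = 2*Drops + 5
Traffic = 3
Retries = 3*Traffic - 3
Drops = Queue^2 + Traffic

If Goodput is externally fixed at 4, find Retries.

Under do(Goodput=4), the mechanism Goodput = 2*Drops + 5 is discarded; Goodput is fixed at 4.
Since Retries is not a descendant of the intervened variable, it is unaffected.
Retries = 3*Traffic - 3  [with Traffic=3]  = 6

6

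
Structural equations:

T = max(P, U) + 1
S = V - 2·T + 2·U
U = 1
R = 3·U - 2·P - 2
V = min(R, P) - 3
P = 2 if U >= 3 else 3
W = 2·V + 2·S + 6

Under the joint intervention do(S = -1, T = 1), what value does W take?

-12

Setting S = -1, T = 1 by intervention discards those variables' equations.
P = 2 if U >= 3 else 3  [with U=1]  = 3
R = 3·U - 2·P - 2  [with U=1, P=3]  = -5
V = min(R, P) - 3  [with R=-5, P=3]  = -8
W = 2·V + 2·S + 6  [with V=-8, S=-1]  = -12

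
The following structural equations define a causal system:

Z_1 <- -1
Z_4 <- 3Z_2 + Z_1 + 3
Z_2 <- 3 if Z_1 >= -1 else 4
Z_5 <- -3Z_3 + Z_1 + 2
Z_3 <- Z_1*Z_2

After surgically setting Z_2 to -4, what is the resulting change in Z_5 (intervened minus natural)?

do(Z_2=-4) replaces the equation Z_2 <- 3 if Z_1 >= -1 else 4 with the constant Z_2 = -4.
Z_3 = Z_1*Z_2  [with Z_1=-1, Z_2=-4]  = 4
Z_5 = -3Z_3 + Z_1 + 2  [with Z_3=4, Z_1=-1]  = -11
Without intervention: Z_2 = 3 if Z_1 >= -1 else 4  [with Z_1=-1]  = 3; Z_3 = Z_1*Z_2  [with Z_1=-1, Z_2=3]  = -3; Z_5 = -3Z_3 + Z_1 + 2  [with Z_3=-3, Z_1=-1]  = 10.
Change = -11 − 10 = -21.

-21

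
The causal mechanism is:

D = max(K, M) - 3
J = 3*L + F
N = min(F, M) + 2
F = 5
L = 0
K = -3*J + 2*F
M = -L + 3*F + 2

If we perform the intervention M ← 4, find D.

1

The intervention breaks the incoming arrows to M: M = -L + 3*F + 2 no longer applies, and M = 4.
J = 3*L + F  [with L=0, F=5]  = 5
K = -3*J + 2*F  [with J=5, F=5]  = -5
D = max(K, M) - 3  [with K=-5, M=4]  = 1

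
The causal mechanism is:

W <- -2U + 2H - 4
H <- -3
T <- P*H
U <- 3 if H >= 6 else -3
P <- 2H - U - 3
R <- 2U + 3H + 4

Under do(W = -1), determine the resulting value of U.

-3

The intervention breaks the incoming arrows to W: W <- -2U + 2H - 4 no longer applies, and W = -1.
Since U is not a descendant of the intervened variable, it is unaffected.
U = 3 if H >= 6 else -3  [with H=-3]  = -3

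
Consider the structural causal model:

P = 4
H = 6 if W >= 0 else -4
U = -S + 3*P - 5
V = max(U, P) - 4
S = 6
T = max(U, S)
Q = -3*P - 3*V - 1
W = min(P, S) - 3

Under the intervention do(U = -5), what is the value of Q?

The intervention breaks the incoming arrows to U: U = -S + 3*P - 5 no longer applies, and U = -5.
V = max(U, P) - 4  [with U=-5, P=4]  = 0
Q = -3*P - 3*V - 1  [with P=4, V=0]  = -13

-13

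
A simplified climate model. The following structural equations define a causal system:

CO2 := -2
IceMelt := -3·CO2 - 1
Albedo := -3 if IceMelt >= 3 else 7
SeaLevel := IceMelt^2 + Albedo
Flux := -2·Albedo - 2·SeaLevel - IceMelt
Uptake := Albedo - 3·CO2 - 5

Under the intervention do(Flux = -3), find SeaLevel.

22

The intervention breaks the incoming arrows to Flux: Flux := -2·Albedo - 2·SeaLevel - IceMelt no longer applies, and Flux = -3.
Since SeaLevel is not a descendant of the intervened variable, it is unaffected.
IceMelt = -3·CO2 - 1  [with CO2=-2]  = 5
Albedo = -3 if IceMelt >= 3 else 7  [with IceMelt=5]  = -3
SeaLevel = IceMelt^2 + Albedo  [with IceMelt=5, Albedo=-3]  = 22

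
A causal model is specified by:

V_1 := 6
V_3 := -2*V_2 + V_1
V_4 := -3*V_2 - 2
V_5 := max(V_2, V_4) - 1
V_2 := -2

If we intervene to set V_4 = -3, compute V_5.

-3

Intervening sets V_4 = -3 and removes its equation (V_4 := -3*V_2 - 2).
V_5 = max(V_2, V_4) - 1  [with V_2=-2, V_4=-3]  = -3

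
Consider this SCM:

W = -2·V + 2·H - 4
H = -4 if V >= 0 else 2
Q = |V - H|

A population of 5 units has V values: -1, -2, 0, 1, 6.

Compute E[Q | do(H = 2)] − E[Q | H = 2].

-0.7

Every unit gets H=2 under the intervention. Q values become 3, 4, 2, 1, 4; E[Q|do(H=2)] = 2.8.
E[Q|H=2] averages over only the 2 units with H=2 (V = -1, -2): Q = 3, 4, mean 3.5.
Difference = 2.8 − 3.5 = -0.7.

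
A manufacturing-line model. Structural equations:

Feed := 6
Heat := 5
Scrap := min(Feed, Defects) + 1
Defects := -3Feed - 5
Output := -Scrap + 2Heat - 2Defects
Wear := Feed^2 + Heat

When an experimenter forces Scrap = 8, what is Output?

The intervention breaks the incoming arrows to Scrap: Scrap := min(Feed, Defects) + 1 no longer applies, and Scrap = 8.
Defects = -3Feed - 5  [with Feed=6]  = -23
Output = -Scrap + 2Heat - 2Defects  [with Scrap=8, Heat=5, Defects=-23]  = 48

48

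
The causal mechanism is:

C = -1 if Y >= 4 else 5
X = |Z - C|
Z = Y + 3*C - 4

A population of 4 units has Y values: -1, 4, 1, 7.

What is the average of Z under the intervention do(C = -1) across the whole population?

Under do(C=-1), C's equation is replaced by C=-1 for every unit. Per-unit Z: -8, -3, -6, 0. Mean = -4.25.

-4.25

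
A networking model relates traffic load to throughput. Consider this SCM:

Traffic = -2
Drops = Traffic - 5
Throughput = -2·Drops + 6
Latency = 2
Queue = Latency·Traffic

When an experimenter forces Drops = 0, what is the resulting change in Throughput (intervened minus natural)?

Intervening sets Drops = 0 and removes its equation (Drops = Traffic - 5).
Throughput = -2·Drops + 6  [with Drops=0]  = 6
Without intervention: Drops = Traffic - 5  [with Traffic=-2]  = -7; Throughput = -2·Drops + 6  [with Drops=-7]  = 20.
Change = 6 − 20 = -14.

-14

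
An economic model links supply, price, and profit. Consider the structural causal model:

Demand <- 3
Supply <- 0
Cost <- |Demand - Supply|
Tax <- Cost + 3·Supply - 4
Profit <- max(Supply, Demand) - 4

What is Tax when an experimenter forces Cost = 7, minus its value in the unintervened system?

The intervention breaks the incoming arrows to Cost: Cost <- |Demand - Supply| no longer applies, and Cost = 7.
Tax = Cost + 3·Supply - 4  [with Cost=7, Supply=0]  = 3
Without intervention: Cost = |Demand - Supply|  [with Demand=3, Supply=0]  = 3; Tax = Cost + 3·Supply - 4  [with Cost=3, Supply=0]  = -1.
Change = 3 − (-1) = 4.

4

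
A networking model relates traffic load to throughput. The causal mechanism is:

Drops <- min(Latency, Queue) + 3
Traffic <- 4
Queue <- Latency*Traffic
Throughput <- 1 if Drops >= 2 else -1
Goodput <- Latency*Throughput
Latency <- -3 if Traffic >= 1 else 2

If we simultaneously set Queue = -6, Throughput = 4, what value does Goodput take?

Setting Queue = -6, Throughput = 4 by intervention discards those variables' equations.
Latency = -3 if Traffic >= 1 else 2  [with Traffic=4]  = -3
Goodput = Latency*Throughput  [with Latency=-3, Throughput=4]  = -12

-12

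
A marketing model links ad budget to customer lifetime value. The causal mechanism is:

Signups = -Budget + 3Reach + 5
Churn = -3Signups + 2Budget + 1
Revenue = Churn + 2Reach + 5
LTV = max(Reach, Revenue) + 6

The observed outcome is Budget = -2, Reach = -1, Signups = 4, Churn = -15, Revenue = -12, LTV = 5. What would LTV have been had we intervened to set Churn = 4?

13

Under do(Churn=4), the mechanism Churn = -3Signups + 2Budget + 1 is discarded; Churn is fixed at 4.
Revenue = Churn + 2Reach + 5  [with Churn=4, Reach=-1]  = 7
LTV = max(Reach, Revenue) + 6  [with Reach=-1, Revenue=7]  = 13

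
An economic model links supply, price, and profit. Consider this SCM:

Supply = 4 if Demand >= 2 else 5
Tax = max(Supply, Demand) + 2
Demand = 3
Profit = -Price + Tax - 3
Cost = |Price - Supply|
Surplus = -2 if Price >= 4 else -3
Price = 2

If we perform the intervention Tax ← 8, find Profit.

3

The intervention breaks the incoming arrows to Tax: Tax = max(Supply, Demand) + 2 no longer applies, and Tax = 8.
Profit = -Price + Tax - 3  [with Price=2, Tax=8]  = 3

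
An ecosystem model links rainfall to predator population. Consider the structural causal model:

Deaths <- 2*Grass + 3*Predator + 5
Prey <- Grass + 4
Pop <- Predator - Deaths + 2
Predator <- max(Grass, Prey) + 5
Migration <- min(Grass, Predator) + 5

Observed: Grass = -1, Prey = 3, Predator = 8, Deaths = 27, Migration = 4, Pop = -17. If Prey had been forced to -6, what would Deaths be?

Under do(Prey=-6), the mechanism Prey <- Grass + 4 is discarded; Prey is fixed at -6.
Predator = max(Grass, Prey) + 5  [with Grass=-1, Prey=-6]  = 4
Deaths = 2*Grass + 3*Predator + 5  [with Grass=-1, Predator=4]  = 15

15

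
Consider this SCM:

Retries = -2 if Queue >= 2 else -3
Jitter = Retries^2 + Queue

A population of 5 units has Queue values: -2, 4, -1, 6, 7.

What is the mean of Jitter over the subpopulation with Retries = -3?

7.5

Conditioning on Retries=-3 selects the 2 unit(s) with Queue ∈ {-2, -1}. Their Jitter values: 7, 8. Mean = 7.5.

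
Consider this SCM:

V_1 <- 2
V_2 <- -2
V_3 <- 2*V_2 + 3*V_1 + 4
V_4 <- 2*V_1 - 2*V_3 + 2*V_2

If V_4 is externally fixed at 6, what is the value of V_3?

6

Under do(V_4=6), the mechanism V_4 <- 2*V_1 - 2*V_3 + 2*V_2 is discarded; V_4 is fixed at 6.
Since V_3 is not a descendant of the intervened variable, it is unaffected.
V_3 = 2*V_2 + 3*V_1 + 4  [with V_2=-2, V_1=2]  = 6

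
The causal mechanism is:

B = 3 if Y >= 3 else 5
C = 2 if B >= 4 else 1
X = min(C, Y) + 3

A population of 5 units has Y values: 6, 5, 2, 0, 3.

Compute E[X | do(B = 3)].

Every unit gets B=3 under the intervention. X values become 4, 4, 4, 3, 4; E[X|do(B=3)] = 3.8.

3.8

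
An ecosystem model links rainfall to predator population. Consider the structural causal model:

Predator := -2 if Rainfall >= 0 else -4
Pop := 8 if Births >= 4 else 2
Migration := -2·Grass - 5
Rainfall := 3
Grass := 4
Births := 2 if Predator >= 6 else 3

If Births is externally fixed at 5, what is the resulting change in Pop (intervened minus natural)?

6

Under do(Births=5), the mechanism Births := 2 if Predator >= 6 else 3 is discarded; Births is fixed at 5.
Pop = 8 if Births >= 4 else 2  [with Births=5]  = 8
Without intervention: Predator = -2 if Rainfall >= 0 else -4  [with Rainfall=3]  = -2; Births = 2 if Predator >= 6 else 3  [with Predator=-2]  = 3; Pop = 8 if Births >= 4 else 2  [with Births=3]  = 2.
Change = 8 − 2 = 6.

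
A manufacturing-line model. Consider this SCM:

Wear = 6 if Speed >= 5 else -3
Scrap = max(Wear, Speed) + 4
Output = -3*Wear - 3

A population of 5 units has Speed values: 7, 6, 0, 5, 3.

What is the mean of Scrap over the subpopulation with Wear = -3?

5.5

Conditioning on Wear=-3 selects the 2 unit(s) with Speed ∈ {0, 3}. Their Scrap values: 4, 7. Mean = 5.5.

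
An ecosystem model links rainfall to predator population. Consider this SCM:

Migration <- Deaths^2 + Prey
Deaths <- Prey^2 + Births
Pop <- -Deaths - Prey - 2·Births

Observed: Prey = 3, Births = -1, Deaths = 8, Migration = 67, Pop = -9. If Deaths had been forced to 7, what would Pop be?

-8

do(Deaths=7) replaces the equation Deaths <- Prey^2 + Births with the constant Deaths = 7.
Pop = -Deaths - Prey - 2·Births  [with Deaths=7, Prey=3, Births=-1]  = -8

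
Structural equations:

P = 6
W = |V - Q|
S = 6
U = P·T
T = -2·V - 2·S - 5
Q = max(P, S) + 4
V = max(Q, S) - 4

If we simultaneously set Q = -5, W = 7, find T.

-21

Setting Q = -5, W = 7 by intervention discards those variables' equations.
V = max(Q, S) - 4  [with Q=-5, S=6]  = 2
T = -2·V - 2·S - 5  [with V=2, S=6]  = -21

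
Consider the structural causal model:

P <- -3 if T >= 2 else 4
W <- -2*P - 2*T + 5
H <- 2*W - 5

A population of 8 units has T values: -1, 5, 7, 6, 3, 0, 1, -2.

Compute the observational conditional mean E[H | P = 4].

E[H|P=4] averages over only the 4 units with P=4 (T = -1, 0, 1, -2): H = -7, -11, -15, -3, mean -9.

-9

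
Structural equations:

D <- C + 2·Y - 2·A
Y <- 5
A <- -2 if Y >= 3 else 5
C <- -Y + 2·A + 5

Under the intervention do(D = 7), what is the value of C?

Under do(D=7), the mechanism D <- C + 2·Y - 2·A is discarded; D is fixed at 7.
Since C is not a descendant of the intervened variable, it is unaffected.
A = -2 if Y >= 3 else 5  [with Y=5]  = -2
C = -Y + 2·A + 5  [with Y=5, A=-2]  = -4

-4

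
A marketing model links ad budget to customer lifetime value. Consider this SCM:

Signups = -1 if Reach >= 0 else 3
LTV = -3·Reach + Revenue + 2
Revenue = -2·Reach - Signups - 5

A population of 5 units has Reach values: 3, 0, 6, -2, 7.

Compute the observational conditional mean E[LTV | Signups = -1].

-22

Observing Signups=-1 restricts to units where Signups's equation naturally yields -1: Reach ∈ {3, 0, 6, 7}. In that subpopulation LTV = -17, -2, -32, -37, mean -22.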